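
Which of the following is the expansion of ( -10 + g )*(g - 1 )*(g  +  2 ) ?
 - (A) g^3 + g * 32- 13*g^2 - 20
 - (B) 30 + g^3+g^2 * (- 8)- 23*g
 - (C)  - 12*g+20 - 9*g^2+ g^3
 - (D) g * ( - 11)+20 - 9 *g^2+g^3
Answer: C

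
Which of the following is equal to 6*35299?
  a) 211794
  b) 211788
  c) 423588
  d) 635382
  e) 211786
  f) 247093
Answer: a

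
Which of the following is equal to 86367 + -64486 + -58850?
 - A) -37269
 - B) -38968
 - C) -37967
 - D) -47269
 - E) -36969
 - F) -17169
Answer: E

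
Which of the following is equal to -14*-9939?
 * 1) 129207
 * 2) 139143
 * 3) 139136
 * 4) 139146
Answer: 4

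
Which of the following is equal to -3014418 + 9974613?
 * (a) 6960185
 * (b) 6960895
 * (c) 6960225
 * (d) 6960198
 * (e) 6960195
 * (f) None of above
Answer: e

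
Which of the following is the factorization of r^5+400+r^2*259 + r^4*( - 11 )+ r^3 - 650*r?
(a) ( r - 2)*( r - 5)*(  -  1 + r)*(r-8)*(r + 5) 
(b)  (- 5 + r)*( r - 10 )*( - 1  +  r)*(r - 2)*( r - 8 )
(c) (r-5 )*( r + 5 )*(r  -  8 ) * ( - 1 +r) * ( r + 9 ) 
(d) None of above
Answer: a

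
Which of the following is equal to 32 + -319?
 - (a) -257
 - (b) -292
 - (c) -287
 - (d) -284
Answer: c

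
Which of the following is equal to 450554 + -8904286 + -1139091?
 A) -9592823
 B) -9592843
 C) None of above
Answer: A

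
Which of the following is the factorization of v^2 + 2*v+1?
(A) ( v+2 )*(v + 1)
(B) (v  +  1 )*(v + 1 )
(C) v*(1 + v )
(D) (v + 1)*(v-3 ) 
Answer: B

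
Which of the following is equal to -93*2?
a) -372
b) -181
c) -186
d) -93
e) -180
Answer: c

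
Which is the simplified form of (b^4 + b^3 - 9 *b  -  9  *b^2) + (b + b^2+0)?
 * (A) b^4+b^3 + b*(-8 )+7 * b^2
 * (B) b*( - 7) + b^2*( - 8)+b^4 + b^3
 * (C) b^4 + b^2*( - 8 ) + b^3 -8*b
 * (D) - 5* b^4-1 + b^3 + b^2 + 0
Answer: C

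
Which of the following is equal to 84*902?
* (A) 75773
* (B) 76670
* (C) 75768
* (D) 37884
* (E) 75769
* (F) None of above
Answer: C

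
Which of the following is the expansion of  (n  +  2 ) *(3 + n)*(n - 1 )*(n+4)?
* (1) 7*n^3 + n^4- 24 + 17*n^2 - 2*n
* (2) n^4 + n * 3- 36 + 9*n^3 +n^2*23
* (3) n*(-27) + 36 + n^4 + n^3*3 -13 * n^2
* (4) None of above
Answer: 4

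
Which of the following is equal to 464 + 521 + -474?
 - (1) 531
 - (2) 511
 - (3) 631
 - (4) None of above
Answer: 2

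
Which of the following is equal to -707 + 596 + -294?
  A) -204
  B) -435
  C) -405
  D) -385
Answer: C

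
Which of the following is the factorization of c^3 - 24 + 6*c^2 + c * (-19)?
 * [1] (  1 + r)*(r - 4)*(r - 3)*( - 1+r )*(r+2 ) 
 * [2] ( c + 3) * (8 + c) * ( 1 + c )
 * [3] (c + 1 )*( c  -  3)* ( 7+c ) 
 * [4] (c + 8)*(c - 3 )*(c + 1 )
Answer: 4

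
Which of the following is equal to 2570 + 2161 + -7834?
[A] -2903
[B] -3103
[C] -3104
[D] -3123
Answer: B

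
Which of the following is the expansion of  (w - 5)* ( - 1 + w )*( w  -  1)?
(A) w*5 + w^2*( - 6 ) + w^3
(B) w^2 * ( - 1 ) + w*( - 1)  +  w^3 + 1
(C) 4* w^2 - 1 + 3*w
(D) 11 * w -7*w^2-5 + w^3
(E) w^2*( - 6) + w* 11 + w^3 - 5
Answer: D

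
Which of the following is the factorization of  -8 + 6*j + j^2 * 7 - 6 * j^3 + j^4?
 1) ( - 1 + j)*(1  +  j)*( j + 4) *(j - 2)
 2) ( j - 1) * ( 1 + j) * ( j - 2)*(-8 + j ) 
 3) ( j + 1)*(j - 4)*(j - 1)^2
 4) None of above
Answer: 4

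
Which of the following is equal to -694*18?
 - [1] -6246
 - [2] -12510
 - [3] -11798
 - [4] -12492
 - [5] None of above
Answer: 4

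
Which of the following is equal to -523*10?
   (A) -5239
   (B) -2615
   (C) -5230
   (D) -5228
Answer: C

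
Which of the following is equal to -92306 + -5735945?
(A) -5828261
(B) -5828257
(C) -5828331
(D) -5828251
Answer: D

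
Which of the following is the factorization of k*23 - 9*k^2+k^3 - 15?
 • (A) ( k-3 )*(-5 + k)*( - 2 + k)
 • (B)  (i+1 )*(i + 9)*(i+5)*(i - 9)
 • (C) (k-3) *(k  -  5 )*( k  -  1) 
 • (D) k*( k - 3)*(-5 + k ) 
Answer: C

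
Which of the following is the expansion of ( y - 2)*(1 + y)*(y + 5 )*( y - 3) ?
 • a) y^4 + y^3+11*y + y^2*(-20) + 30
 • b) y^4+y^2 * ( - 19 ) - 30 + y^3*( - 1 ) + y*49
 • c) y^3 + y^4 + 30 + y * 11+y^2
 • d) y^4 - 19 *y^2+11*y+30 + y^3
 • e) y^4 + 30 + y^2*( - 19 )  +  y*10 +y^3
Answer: d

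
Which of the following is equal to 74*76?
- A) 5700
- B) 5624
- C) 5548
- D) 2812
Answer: B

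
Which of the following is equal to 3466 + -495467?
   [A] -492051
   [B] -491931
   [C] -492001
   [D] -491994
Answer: C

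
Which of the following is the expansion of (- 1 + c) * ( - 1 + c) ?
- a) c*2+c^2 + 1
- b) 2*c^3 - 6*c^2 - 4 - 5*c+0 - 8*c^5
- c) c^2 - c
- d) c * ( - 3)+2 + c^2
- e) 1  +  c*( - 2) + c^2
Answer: e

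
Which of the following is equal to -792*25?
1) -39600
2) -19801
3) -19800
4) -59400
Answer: 3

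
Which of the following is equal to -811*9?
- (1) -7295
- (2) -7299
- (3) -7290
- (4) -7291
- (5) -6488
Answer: 2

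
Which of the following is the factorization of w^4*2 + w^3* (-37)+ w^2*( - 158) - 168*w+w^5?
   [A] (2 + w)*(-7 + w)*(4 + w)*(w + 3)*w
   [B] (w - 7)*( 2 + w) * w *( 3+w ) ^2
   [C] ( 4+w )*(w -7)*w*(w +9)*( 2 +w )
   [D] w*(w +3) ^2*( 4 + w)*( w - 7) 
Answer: A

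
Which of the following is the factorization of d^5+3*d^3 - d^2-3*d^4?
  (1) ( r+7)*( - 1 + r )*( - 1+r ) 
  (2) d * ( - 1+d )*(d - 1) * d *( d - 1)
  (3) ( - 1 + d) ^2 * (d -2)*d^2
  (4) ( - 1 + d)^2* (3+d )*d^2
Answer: 2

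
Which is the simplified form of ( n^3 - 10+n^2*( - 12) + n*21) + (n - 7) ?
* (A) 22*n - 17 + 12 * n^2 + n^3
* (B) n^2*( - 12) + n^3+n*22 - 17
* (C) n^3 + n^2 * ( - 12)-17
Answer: B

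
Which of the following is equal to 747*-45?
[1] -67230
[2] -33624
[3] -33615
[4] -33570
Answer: 3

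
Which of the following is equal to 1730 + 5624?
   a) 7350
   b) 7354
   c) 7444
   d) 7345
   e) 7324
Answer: b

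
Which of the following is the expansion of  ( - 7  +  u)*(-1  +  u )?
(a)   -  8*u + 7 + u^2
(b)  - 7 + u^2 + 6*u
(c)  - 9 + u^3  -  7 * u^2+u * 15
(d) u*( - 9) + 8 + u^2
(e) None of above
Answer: a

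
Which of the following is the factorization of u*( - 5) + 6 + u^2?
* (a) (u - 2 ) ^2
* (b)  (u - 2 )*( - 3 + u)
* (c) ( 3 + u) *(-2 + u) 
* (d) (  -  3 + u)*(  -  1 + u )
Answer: b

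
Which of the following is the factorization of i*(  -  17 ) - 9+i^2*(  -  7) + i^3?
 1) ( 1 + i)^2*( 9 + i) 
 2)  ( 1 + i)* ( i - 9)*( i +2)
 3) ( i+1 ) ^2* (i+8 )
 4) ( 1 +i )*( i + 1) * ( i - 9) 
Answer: 4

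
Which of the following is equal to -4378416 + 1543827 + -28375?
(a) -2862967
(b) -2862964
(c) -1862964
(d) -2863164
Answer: b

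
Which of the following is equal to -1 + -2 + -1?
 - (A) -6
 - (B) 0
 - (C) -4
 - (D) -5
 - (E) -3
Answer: C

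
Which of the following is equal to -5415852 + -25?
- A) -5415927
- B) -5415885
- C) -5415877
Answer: C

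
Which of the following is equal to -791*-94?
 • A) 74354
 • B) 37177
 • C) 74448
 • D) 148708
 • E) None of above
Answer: A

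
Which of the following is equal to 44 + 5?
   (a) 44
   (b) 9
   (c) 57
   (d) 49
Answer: d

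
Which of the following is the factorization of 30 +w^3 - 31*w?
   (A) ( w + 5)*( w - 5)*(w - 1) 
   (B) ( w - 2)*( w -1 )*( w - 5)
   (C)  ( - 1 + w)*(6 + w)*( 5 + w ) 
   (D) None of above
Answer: D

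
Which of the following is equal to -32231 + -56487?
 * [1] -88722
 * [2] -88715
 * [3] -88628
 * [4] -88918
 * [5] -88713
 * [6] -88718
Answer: 6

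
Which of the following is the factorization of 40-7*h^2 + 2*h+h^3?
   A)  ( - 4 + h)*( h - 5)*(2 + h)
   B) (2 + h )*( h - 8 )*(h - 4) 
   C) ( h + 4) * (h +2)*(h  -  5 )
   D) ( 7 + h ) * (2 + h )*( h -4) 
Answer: A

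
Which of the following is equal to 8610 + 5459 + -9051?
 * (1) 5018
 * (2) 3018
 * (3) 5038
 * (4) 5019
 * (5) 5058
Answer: 1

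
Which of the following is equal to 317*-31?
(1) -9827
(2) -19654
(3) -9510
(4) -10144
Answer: 1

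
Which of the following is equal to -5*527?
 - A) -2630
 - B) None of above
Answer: B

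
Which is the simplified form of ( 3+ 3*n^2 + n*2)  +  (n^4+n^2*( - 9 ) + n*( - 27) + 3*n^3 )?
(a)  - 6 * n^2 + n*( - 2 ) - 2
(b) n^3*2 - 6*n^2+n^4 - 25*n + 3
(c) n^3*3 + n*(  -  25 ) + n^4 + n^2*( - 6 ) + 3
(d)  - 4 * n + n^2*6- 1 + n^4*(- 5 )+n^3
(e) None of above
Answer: c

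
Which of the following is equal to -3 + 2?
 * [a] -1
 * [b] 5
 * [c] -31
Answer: a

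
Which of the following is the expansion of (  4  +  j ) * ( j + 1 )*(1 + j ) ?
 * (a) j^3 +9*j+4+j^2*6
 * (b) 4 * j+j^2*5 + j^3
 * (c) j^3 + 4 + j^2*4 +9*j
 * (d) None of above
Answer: a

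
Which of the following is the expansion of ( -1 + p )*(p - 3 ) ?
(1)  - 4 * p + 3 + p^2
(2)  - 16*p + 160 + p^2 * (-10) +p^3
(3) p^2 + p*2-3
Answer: 1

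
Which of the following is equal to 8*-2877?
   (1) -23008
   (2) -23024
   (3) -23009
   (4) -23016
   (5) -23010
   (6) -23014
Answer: 4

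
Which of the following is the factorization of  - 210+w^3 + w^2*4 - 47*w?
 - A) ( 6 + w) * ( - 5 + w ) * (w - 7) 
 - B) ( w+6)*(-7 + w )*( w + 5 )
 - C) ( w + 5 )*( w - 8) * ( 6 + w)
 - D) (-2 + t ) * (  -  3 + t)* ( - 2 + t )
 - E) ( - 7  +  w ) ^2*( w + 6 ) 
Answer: B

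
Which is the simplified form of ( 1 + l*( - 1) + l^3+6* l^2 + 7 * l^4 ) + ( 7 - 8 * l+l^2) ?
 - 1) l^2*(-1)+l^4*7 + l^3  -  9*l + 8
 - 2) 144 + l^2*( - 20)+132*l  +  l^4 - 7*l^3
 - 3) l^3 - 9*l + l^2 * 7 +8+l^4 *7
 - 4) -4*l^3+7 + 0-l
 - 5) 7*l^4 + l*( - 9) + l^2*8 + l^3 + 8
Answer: 3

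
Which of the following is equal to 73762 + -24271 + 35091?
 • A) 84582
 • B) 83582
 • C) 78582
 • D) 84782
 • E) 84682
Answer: A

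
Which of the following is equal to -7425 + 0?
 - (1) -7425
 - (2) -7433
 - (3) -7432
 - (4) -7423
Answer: 1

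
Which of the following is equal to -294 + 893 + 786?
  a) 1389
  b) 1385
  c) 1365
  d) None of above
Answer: b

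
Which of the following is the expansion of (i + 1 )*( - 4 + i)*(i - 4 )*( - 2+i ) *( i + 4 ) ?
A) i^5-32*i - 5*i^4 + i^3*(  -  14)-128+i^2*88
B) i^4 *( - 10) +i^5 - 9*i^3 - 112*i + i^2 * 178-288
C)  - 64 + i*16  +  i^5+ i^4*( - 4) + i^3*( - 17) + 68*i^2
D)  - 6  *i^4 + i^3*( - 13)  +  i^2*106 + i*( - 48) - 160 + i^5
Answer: A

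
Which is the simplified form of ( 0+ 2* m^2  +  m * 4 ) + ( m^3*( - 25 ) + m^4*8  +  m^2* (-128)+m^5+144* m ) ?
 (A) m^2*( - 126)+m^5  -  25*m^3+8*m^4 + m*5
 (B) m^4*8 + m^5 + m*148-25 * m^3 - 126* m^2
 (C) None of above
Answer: B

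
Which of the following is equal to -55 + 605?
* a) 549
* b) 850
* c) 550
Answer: c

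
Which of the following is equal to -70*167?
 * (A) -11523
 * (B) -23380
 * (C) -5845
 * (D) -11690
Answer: D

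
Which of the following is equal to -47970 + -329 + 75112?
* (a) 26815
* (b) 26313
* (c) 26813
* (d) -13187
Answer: c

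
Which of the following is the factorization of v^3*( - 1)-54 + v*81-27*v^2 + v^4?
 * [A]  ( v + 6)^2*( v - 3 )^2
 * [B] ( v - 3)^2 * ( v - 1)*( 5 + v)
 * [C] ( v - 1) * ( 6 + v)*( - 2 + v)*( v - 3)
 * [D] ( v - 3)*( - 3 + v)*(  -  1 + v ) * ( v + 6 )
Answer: D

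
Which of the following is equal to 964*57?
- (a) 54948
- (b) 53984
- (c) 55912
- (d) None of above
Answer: a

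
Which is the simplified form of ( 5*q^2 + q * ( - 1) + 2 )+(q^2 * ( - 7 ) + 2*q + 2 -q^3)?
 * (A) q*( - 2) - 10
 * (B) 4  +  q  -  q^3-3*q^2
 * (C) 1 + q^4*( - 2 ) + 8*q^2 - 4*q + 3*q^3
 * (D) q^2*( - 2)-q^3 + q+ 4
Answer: D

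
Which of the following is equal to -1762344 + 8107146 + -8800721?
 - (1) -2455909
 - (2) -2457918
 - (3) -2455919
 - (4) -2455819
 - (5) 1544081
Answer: 3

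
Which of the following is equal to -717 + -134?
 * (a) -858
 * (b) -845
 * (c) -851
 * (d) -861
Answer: c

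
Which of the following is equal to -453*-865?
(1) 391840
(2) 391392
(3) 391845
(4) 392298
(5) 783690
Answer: 3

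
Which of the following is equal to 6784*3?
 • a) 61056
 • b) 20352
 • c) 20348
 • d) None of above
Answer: b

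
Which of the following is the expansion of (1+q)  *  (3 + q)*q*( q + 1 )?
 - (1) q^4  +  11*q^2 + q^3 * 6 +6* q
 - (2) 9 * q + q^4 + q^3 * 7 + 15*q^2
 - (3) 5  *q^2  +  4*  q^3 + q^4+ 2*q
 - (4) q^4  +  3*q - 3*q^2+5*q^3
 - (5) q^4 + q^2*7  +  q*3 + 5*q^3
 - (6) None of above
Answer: 5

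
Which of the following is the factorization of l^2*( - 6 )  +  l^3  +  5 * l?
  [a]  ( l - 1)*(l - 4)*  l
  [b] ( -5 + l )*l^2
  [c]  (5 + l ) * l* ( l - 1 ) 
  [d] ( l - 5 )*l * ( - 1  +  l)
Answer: d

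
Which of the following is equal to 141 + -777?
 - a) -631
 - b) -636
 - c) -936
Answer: b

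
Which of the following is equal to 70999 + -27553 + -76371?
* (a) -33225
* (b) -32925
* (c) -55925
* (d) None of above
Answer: b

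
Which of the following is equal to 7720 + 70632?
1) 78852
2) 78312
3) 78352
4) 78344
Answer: 3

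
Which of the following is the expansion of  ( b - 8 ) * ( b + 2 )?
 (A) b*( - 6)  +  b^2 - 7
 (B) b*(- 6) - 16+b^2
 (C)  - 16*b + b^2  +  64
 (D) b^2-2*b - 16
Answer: B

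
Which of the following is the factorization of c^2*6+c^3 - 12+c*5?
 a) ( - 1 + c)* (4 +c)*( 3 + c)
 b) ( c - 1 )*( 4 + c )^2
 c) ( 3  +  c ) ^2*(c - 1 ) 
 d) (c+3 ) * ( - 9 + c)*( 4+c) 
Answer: a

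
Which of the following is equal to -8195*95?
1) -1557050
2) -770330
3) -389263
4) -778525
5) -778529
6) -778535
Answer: 4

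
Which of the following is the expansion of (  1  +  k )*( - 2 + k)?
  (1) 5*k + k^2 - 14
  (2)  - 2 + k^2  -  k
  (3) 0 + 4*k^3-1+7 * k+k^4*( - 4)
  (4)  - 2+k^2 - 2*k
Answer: 2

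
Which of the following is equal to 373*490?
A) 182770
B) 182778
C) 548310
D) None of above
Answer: A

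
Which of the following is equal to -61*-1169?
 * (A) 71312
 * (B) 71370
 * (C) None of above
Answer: C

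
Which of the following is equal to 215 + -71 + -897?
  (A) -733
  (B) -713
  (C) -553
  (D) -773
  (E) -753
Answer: E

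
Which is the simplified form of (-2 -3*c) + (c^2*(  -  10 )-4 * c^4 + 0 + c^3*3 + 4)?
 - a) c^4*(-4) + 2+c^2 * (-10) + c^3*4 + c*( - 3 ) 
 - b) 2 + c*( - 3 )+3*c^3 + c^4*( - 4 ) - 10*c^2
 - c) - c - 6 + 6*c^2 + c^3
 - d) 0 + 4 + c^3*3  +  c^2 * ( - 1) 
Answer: b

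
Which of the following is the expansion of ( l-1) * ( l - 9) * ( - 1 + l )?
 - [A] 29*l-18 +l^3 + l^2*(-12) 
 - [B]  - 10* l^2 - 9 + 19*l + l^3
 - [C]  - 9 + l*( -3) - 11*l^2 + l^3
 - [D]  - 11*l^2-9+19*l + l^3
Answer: D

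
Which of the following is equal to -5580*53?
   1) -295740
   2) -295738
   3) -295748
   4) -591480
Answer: 1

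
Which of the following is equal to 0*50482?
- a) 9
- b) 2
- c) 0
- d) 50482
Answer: c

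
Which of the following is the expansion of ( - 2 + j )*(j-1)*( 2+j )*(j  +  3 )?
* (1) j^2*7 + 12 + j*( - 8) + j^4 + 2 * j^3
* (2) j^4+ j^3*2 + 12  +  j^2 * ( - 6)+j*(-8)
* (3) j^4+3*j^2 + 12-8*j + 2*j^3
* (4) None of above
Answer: 4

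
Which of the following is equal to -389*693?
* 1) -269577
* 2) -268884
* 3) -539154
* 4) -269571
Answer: 1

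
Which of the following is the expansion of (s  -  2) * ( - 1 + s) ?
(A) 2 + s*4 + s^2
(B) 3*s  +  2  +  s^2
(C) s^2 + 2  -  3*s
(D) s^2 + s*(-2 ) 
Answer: C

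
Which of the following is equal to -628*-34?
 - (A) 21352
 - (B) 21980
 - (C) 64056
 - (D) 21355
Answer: A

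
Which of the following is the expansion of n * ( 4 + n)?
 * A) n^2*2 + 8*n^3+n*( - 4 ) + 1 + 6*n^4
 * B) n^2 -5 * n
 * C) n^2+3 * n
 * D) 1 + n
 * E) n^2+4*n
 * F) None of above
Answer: E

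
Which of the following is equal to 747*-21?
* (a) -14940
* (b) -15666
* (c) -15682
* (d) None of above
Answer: d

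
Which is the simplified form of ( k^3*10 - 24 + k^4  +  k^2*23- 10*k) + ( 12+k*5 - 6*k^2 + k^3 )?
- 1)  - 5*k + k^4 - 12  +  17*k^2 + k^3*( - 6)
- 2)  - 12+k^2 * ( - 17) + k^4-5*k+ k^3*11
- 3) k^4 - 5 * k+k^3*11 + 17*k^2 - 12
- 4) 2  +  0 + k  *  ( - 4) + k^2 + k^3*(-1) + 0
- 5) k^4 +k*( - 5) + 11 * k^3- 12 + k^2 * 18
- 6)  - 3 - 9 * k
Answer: 3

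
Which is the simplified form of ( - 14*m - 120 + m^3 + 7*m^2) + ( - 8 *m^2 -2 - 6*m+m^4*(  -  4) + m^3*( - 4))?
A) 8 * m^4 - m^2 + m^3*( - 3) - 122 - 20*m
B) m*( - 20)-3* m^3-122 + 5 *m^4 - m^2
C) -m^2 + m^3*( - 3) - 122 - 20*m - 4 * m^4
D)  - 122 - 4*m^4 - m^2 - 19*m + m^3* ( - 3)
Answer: C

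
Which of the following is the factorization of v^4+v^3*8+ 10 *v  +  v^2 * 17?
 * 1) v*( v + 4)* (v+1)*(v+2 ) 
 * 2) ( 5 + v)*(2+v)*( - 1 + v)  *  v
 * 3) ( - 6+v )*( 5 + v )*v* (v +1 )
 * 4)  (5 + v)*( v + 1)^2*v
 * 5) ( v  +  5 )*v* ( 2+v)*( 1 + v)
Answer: 5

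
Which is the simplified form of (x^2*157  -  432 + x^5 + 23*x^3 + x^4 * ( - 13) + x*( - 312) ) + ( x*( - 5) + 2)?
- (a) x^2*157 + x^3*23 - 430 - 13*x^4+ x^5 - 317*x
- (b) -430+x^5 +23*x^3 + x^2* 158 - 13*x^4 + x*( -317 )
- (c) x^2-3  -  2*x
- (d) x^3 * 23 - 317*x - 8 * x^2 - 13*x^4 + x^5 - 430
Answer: a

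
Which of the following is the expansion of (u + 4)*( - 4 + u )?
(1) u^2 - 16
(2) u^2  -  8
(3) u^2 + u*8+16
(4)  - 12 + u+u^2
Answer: 1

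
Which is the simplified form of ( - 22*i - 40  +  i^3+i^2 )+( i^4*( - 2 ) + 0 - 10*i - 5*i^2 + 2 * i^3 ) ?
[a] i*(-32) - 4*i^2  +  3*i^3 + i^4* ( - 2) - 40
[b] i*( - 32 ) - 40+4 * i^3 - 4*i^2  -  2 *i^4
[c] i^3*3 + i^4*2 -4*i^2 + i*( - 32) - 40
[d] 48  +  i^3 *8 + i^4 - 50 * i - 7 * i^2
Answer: a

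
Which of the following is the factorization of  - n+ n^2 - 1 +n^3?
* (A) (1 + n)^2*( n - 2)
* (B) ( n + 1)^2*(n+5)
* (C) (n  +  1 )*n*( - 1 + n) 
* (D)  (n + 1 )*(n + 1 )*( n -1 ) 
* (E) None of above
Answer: D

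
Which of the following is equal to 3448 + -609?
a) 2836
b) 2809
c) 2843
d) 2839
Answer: d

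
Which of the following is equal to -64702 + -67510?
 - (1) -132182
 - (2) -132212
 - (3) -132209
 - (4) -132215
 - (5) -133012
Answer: 2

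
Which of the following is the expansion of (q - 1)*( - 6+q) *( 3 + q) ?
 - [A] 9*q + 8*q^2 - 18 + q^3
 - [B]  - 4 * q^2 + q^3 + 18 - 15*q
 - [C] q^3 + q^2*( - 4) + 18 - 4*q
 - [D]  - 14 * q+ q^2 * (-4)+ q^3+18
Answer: B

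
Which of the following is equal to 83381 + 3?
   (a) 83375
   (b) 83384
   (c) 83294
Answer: b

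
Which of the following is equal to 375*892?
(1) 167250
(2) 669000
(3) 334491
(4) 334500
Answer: 4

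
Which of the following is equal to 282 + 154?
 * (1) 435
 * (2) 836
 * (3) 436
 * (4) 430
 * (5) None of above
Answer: 3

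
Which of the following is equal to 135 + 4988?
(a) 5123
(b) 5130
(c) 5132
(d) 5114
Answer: a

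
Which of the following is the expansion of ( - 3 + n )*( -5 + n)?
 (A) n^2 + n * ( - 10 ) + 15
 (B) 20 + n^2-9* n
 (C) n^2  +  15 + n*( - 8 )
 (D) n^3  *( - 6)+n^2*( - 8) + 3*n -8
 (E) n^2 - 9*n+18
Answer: C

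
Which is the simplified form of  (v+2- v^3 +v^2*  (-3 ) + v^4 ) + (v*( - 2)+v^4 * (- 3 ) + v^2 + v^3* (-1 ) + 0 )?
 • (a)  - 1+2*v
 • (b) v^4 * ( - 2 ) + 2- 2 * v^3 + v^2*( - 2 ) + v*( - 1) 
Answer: b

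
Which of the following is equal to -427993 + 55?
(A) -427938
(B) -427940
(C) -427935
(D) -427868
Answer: A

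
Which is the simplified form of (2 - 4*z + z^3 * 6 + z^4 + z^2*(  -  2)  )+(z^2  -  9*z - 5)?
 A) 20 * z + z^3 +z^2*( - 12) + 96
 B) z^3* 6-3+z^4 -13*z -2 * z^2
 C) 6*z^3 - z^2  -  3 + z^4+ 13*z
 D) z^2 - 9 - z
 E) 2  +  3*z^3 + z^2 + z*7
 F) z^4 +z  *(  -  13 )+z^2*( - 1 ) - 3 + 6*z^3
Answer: F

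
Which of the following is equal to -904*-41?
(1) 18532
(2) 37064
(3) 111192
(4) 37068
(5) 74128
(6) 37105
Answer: 2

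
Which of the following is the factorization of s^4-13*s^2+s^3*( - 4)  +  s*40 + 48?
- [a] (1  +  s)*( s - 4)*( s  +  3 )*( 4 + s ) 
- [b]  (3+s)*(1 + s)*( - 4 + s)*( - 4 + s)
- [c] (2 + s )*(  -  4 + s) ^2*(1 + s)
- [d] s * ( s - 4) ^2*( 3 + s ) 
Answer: b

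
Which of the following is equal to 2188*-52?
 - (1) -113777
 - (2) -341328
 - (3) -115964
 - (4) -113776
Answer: 4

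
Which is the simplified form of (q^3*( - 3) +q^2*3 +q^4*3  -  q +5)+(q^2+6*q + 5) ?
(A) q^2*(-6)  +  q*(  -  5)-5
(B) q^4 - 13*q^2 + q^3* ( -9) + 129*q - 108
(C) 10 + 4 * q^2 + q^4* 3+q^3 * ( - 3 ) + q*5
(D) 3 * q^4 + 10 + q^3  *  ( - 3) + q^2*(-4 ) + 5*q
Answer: C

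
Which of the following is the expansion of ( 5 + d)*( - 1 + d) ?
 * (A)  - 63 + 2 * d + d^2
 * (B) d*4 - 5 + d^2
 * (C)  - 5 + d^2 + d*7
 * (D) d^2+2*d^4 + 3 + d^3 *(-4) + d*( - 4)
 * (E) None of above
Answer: B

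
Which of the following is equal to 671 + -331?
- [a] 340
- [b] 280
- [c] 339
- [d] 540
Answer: a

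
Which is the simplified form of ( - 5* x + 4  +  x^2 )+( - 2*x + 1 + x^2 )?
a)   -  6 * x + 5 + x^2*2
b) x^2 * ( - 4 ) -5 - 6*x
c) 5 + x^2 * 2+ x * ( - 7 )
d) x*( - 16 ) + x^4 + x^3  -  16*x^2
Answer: c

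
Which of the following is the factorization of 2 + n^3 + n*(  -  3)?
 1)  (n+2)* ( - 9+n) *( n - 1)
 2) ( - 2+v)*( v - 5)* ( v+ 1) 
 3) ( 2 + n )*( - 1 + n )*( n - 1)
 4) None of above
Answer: 3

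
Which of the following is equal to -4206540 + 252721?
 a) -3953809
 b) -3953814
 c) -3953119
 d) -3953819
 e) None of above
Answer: d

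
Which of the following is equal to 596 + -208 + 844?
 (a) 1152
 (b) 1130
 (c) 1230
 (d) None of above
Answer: d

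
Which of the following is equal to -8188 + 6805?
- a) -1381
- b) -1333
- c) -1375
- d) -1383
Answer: d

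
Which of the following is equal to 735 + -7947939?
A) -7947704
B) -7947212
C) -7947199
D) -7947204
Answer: D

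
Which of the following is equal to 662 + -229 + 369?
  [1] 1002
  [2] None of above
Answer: 2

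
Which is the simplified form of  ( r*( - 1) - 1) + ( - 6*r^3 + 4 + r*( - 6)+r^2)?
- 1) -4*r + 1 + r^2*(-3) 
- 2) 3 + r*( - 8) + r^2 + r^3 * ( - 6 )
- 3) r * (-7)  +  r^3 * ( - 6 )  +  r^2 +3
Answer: 3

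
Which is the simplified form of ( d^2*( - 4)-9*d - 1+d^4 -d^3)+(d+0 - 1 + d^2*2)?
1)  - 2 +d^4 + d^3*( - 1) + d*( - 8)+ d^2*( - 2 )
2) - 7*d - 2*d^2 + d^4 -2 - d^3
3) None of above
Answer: 1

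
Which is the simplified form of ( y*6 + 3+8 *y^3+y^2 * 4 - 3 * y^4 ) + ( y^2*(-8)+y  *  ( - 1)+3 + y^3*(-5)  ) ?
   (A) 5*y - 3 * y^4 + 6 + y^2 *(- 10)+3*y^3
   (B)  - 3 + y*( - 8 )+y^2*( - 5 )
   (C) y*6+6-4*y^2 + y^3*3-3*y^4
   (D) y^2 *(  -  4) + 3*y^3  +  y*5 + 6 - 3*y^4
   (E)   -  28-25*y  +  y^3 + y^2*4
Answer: D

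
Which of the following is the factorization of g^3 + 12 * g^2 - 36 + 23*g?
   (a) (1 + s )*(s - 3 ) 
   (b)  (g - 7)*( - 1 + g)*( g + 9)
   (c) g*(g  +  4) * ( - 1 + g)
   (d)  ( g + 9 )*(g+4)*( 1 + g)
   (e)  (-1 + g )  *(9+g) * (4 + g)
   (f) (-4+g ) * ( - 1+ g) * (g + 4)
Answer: e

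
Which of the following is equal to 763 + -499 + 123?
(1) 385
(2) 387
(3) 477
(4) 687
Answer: 2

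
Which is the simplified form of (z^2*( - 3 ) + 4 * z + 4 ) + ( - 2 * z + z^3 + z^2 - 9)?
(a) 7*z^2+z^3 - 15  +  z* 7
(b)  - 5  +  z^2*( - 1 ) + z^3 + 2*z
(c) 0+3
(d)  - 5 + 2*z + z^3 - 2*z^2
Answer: d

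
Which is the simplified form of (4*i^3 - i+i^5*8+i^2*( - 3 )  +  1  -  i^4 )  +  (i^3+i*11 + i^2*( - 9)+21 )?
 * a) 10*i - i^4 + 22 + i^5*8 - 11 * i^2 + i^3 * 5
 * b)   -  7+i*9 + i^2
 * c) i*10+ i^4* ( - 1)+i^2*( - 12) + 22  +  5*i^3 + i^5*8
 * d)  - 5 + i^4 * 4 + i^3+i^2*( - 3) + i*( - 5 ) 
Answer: c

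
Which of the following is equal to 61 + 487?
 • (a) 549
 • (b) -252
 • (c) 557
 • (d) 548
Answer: d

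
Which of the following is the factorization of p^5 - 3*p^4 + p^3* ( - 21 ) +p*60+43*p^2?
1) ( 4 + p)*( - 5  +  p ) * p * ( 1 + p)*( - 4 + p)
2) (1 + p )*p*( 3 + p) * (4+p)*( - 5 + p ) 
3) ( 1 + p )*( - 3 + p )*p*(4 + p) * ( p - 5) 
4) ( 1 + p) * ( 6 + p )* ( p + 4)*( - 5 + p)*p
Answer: 3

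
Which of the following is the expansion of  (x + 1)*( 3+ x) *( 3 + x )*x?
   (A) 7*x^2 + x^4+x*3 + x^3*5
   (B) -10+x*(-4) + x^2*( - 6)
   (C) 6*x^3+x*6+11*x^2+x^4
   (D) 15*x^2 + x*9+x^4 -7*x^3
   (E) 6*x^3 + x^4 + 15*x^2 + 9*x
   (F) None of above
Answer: F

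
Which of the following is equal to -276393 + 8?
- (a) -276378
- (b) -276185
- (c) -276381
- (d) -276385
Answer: d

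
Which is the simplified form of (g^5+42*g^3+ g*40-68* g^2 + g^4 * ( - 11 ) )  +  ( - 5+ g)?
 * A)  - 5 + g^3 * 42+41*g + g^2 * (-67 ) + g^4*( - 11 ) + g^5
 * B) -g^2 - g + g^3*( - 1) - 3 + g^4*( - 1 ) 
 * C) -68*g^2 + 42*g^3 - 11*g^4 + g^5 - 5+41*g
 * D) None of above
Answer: C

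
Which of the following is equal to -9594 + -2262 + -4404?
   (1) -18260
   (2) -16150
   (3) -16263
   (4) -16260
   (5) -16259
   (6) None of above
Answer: 4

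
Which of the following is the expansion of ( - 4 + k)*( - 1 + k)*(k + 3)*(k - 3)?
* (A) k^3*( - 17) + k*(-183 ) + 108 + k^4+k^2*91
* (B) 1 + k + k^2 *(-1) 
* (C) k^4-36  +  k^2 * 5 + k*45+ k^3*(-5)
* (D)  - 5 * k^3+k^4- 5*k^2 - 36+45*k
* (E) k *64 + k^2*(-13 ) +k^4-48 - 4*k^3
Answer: D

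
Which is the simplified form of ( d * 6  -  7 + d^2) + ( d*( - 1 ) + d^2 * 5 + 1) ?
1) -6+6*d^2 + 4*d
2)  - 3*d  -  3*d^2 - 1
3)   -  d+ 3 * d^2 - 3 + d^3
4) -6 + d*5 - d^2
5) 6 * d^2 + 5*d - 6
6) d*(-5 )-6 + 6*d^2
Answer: 5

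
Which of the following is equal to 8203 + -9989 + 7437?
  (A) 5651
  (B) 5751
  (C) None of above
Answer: A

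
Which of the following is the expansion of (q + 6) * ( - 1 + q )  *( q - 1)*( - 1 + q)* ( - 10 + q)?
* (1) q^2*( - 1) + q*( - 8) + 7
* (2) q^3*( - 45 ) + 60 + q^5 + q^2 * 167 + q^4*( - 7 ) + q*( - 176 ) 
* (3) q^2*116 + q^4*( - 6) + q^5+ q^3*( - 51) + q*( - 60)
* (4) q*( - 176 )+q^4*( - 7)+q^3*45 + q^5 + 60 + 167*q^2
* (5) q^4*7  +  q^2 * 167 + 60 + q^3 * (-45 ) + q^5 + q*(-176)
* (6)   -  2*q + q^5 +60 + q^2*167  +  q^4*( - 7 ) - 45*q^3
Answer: 2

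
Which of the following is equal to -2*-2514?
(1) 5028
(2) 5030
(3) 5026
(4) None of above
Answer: 1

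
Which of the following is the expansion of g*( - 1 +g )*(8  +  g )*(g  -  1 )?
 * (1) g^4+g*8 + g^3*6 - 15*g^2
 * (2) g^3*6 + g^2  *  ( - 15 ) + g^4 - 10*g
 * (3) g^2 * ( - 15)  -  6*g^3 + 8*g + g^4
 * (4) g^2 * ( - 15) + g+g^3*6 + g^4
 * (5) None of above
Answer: 1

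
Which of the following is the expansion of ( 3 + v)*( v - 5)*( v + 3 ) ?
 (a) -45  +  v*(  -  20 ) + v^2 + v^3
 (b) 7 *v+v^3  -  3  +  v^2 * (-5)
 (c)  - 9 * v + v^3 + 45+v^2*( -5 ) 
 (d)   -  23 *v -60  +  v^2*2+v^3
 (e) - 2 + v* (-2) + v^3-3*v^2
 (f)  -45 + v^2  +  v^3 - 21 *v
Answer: f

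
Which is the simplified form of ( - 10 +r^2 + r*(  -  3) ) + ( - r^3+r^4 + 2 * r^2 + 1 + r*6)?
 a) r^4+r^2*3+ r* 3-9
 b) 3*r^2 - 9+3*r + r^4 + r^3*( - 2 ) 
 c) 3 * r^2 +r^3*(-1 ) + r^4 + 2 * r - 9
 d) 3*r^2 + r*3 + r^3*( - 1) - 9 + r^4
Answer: d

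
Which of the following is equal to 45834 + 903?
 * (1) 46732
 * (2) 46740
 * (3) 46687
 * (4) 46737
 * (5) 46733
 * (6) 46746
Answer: 4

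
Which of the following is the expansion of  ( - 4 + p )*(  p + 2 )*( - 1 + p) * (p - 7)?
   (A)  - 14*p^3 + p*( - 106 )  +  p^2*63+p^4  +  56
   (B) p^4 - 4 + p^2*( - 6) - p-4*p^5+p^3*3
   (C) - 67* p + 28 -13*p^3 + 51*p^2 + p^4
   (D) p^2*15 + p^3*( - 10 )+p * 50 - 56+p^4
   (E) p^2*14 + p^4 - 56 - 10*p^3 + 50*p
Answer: D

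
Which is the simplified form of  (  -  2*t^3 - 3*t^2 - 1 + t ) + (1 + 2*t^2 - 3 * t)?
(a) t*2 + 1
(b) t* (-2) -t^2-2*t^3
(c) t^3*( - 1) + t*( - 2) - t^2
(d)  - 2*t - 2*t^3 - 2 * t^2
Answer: b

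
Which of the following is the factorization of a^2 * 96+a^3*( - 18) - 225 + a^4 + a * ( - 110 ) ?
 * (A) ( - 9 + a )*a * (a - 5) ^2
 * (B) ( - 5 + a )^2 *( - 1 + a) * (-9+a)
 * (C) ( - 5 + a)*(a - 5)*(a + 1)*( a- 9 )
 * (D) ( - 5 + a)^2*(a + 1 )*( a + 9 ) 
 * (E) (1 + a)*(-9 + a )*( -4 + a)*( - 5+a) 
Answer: C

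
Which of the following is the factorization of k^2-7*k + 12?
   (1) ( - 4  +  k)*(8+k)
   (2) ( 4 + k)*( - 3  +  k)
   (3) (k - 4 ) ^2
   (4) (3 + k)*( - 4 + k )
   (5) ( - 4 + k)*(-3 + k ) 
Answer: 5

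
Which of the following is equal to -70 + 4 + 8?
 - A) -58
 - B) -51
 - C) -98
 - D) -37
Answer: A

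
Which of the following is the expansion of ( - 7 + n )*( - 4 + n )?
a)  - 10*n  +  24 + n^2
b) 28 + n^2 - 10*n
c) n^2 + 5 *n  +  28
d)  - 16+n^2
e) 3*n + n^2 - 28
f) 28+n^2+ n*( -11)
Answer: f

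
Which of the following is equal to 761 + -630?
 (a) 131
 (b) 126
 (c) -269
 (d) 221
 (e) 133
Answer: a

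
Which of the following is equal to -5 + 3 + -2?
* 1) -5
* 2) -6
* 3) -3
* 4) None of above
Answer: 4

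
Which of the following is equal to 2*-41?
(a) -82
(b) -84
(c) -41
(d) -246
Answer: a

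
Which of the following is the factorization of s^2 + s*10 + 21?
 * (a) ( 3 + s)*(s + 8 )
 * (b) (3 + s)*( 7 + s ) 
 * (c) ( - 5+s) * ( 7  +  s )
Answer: b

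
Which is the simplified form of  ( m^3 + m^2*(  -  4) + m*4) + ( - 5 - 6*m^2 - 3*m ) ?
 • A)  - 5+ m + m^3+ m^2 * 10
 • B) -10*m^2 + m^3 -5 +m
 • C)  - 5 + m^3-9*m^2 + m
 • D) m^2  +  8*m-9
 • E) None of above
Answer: B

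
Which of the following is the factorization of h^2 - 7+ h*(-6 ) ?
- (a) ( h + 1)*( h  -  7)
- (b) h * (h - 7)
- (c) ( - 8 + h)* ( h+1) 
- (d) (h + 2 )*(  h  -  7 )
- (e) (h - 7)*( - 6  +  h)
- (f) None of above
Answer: a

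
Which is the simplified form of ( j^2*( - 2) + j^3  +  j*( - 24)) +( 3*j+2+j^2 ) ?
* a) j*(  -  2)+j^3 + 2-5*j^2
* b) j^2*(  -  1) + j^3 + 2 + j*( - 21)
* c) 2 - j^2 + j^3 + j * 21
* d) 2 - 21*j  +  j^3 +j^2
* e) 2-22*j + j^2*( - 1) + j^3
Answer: b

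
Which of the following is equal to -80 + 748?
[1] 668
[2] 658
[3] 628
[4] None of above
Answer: 1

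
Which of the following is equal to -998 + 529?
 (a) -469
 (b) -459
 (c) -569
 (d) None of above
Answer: a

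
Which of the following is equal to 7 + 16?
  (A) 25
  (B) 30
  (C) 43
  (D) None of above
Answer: D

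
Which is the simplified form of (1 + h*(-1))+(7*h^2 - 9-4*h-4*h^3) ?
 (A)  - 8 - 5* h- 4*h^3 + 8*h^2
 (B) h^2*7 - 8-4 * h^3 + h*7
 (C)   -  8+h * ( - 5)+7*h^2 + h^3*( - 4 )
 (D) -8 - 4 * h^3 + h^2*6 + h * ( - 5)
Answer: C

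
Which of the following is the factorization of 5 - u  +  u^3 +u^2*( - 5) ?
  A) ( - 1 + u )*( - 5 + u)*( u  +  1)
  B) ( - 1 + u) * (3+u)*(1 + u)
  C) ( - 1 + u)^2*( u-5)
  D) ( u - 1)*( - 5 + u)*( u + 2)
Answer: A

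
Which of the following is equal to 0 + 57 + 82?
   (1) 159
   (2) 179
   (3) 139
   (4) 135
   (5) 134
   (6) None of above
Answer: 3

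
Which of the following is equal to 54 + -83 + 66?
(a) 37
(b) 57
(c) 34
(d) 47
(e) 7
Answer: a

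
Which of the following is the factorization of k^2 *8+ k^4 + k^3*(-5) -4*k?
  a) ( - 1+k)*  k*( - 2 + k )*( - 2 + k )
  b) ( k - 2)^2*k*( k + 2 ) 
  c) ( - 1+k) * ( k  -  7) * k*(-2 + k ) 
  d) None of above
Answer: a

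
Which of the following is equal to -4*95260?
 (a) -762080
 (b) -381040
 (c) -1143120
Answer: b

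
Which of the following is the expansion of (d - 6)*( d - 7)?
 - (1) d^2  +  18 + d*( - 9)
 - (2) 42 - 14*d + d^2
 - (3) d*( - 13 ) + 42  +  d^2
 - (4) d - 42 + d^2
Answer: 3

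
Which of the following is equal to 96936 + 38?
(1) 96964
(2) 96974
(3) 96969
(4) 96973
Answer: 2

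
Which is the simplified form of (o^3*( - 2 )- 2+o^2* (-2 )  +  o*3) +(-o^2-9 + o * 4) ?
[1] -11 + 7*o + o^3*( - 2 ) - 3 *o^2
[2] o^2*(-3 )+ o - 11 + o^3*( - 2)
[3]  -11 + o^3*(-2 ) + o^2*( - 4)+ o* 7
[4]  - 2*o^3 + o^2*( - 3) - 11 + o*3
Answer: 1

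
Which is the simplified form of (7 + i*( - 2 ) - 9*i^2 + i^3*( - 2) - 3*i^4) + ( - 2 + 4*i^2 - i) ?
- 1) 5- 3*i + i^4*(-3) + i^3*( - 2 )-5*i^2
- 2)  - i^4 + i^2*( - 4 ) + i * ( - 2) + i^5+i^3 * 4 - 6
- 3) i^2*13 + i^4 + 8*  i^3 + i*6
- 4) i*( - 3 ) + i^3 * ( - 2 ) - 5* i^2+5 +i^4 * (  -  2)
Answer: 1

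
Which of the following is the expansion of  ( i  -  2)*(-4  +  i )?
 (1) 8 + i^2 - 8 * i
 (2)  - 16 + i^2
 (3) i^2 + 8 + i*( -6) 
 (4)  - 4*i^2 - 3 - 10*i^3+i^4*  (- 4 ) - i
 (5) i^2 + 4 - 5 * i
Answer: 3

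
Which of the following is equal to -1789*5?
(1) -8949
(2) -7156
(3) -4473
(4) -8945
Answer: 4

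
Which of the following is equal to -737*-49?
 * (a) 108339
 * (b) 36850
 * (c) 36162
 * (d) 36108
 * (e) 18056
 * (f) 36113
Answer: f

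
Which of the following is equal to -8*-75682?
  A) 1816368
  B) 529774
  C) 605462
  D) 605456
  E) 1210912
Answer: D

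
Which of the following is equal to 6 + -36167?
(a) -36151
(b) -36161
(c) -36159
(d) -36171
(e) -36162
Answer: b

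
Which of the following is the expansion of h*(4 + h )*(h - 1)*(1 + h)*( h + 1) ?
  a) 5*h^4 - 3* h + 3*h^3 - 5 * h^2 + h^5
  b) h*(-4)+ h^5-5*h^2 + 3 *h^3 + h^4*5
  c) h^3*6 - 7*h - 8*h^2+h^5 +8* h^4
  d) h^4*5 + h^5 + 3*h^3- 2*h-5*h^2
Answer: b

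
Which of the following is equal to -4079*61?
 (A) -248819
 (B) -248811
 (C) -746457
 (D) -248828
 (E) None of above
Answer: A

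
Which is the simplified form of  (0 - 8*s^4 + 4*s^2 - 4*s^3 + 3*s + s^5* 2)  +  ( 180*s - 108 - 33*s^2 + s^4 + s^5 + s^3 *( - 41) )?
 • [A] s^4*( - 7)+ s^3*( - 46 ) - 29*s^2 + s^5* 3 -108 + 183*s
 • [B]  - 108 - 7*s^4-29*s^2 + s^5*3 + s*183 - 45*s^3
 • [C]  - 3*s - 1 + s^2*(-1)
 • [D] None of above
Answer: B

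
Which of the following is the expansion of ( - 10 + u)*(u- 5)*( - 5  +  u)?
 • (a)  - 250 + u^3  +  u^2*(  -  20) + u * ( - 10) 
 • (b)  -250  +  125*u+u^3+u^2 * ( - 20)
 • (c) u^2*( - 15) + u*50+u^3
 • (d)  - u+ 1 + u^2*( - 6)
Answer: b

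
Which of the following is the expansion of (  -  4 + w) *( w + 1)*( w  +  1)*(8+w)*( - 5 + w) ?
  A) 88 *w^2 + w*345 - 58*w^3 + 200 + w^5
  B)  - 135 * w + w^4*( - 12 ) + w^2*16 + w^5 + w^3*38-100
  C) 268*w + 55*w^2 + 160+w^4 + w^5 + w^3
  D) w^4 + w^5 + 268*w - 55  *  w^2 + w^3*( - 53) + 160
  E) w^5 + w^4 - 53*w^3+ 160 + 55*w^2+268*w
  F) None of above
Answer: E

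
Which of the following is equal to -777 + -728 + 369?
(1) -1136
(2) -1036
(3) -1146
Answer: 1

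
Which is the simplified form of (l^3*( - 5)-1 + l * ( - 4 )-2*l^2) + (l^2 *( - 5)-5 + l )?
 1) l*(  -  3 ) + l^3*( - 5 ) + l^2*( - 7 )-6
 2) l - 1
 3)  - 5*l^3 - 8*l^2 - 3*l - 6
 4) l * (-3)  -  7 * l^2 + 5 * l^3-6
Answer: 1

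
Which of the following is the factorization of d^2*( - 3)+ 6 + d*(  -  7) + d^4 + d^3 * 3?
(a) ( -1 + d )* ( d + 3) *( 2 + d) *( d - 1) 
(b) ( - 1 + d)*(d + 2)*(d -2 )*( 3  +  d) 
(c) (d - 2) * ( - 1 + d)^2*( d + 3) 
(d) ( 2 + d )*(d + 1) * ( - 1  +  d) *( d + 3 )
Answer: a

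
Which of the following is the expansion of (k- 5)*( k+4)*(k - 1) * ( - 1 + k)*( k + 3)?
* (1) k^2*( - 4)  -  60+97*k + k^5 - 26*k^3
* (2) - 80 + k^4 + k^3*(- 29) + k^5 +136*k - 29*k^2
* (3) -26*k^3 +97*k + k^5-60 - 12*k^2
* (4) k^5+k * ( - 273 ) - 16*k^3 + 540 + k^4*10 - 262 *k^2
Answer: 3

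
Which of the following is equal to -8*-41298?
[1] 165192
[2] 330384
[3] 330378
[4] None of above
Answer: 2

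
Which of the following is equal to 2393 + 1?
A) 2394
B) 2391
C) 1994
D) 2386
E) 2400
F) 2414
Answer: A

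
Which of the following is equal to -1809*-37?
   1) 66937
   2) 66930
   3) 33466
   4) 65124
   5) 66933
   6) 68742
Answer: 5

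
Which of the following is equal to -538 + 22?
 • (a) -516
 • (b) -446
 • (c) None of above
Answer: a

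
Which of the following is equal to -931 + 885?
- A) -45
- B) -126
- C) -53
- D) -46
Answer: D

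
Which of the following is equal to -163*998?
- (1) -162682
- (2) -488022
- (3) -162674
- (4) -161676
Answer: 3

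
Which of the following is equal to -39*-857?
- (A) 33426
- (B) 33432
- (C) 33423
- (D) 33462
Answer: C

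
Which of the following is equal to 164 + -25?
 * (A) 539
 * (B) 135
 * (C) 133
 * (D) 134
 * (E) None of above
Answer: E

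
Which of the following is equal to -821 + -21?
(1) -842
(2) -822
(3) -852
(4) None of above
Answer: 1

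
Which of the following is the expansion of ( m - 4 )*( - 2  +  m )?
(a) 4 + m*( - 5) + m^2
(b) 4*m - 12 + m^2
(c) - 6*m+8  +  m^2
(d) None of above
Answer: c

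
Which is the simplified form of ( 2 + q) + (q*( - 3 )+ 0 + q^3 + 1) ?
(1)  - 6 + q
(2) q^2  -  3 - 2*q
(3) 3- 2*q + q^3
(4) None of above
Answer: 3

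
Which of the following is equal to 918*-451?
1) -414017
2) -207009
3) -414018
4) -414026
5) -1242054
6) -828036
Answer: 3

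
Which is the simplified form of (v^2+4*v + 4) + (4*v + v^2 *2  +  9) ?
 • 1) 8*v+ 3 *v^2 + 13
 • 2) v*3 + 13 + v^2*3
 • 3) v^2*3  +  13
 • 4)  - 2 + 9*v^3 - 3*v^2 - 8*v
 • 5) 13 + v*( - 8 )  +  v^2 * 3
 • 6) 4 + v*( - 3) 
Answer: 1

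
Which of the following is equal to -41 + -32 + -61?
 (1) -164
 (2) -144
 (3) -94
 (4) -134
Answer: 4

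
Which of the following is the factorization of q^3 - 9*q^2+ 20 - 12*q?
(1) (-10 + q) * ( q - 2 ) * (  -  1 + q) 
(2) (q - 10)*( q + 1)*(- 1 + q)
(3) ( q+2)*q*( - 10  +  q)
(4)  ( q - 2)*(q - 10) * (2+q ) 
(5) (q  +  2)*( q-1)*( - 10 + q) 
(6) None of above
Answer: 5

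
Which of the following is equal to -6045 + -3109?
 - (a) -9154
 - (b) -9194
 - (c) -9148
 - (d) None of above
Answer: a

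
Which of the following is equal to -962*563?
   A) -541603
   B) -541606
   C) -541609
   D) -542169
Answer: B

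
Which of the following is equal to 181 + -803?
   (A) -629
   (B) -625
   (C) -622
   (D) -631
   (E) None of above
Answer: C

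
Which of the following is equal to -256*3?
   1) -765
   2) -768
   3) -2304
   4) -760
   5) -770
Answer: 2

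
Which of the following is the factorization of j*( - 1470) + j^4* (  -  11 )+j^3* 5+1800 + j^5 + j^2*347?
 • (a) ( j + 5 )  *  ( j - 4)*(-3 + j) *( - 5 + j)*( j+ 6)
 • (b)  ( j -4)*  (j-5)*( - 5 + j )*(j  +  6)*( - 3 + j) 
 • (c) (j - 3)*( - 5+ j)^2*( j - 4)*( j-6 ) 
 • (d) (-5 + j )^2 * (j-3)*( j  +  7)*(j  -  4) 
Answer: b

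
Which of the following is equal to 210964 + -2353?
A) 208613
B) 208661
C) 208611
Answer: C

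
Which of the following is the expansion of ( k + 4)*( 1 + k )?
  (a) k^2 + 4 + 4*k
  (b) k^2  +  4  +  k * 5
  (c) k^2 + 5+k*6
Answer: b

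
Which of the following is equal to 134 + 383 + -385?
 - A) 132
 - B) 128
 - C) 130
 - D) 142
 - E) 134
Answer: A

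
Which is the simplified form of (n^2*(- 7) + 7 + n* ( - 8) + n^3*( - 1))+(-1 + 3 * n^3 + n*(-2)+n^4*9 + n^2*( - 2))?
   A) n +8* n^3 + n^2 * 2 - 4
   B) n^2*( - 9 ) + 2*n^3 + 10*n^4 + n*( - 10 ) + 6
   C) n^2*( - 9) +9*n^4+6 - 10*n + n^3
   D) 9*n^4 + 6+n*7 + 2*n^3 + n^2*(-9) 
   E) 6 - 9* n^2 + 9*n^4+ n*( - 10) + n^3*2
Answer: E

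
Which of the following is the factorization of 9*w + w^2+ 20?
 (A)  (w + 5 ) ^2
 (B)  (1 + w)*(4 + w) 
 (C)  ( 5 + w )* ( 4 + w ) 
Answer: C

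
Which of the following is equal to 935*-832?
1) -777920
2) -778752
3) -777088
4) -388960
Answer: 1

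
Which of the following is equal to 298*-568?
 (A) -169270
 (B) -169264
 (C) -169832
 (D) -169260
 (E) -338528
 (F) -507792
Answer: B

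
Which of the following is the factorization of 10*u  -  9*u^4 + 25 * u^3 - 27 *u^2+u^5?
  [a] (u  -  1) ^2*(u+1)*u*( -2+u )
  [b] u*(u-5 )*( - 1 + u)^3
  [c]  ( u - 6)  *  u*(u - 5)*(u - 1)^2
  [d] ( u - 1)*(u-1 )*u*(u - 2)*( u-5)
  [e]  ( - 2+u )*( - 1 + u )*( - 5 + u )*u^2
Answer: d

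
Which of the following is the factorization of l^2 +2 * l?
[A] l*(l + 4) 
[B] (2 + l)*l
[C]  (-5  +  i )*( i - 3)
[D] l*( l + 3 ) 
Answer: B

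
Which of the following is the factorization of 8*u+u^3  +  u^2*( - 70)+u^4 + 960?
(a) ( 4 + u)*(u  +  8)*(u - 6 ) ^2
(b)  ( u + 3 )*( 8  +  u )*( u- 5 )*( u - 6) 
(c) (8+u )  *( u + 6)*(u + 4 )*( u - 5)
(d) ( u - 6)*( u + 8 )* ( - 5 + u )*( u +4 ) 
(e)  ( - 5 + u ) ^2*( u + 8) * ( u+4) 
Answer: d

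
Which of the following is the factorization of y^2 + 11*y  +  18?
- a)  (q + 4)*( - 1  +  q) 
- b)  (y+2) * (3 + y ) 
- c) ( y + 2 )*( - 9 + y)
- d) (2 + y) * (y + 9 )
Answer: d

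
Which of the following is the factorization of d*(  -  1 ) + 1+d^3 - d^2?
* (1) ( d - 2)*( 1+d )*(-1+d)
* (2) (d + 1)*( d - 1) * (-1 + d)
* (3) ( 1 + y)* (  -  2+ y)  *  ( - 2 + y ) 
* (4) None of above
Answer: 2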